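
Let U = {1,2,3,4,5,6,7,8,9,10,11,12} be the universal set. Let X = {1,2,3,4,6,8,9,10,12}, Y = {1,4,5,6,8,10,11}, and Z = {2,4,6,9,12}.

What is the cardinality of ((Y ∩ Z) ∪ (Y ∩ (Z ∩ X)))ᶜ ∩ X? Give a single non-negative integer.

7

Y ∩ Z = {4,6}
Z ∩ X = {2,4,6,9,12}
Y ∩ (Z ∩ X) = {4,6}
(Y ∩ Z) ∪ (Y ∩ (Z ∩ X)) = {4,6}
((Y ∩ Z) ∪ (Y ∩ (Z ∩ X)))ᶜ = {1,2,3,5,7,8,9,10,11,12}
((Y ∩ Z) ∪ (Y ∩ (Z ∩ X)))ᶜ ∩ X = {1,2,3,8,9,10,12}
|((Y ∩ Z) ∪ (Y ∩ (Z ∩ X)))ᶜ ∩ X| = 7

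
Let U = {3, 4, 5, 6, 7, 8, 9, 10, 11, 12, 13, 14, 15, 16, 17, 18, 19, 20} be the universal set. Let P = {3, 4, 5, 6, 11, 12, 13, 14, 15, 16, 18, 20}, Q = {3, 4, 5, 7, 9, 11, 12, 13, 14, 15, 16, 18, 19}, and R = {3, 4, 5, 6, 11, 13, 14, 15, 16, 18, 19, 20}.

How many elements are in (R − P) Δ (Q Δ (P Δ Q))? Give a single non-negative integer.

R − P = {19}
P Δ Q = {6, 7, 9, 19, 20}
Q Δ (P Δ Q) = {3, 4, 5, 6, 11, 12, 13, 14, 15, 16, 18, 20}
(R − P) Δ (Q Δ (P Δ Q)) = {3, 4, 5, 6, 11, 12, 13, 14, 15, 16, 18, 19, 20}
|(R − P) Δ (Q Δ (P Δ Q))| = 13

13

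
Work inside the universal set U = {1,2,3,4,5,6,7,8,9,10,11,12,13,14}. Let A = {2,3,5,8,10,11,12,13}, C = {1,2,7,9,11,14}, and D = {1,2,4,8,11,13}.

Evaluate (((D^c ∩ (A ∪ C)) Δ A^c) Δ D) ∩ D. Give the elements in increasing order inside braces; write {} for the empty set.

D^c = {3,5,6,7,9,10,12,14}
A ∪ C = {1,2,3,5,7,8,9,10,11,12,13,14}
D^c ∩ (A ∪ C) = {3,5,7,9,10,12,14}
A^c = {1,4,6,7,9,14}
(D^c ∩ (A ∪ C)) Δ A^c = {1,3,4,5,6,10,12}
((D^c ∩ (A ∪ C)) Δ A^c) Δ D = {2,3,5,6,8,10,11,12,13}
(((D^c ∩ (A ∪ C)) Δ A^c) Δ D) ∩ D = {2,8,11,13}

{2,8,11,13}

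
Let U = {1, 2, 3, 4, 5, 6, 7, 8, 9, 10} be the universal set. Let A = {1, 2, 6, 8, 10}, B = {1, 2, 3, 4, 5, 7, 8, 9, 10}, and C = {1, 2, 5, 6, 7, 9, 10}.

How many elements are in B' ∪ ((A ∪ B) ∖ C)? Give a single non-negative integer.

B' = {6}
A ∪ B = {1, 2, 3, 4, 5, 6, 7, 8, 9, 10}
(A ∪ B) ∖ C = {3, 4, 8}
B' ∪ ((A ∪ B) ∖ C) = {3, 4, 6, 8}
|B' ∪ ((A ∪ B) ∖ C)| = 4

4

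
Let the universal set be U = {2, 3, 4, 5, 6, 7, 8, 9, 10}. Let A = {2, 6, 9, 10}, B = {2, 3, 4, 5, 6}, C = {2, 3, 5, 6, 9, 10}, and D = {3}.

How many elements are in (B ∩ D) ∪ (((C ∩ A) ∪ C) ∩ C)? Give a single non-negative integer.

6

B ∩ D = {3}
C ∩ A = {2, 6, 9, 10}
(C ∩ A) ∪ C = {2, 3, 5, 6, 9, 10}
((C ∩ A) ∪ C) ∩ C = {2, 3, 5, 6, 9, 10}
(B ∩ D) ∪ (((C ∩ A) ∪ C) ∩ C) = {2, 3, 5, 6, 9, 10}
|(B ∩ D) ∪ (((C ∩ A) ∪ C) ∩ C)| = 6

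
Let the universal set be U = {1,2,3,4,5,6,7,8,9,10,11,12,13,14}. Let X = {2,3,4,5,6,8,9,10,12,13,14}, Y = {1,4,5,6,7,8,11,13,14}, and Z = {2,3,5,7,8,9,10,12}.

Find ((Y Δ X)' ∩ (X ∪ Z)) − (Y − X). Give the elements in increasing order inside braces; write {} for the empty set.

Y Δ X = {1,2,3,7,9,10,11,12}
(Y Δ X)' = {4,5,6,8,13,14}
X ∪ Z = {2,3,4,5,6,7,8,9,10,12,13,14}
(Y Δ X)' ∩ (X ∪ Z) = {4,5,6,8,13,14}
Y − X = {1,7,11}
((Y Δ X)' ∩ (X ∪ Z)) − (Y − X) = {4,5,6,8,13,14}

{4,5,6,8,13,14}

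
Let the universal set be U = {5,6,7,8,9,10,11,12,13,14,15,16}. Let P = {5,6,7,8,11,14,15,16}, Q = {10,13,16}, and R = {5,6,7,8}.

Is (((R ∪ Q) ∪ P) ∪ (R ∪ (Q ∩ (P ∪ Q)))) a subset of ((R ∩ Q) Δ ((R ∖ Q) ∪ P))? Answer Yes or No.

No

R ∪ Q = {5,6,7,8,10,13,16}
(R ∪ Q) ∪ P = {5,6,7,8,10,11,13,14,15,16}
P ∪ Q = {5,6,7,8,10,11,13,14,15,16}
Q ∩ (P ∪ Q) = {10,13,16}
R ∪ (Q ∩ (P ∪ Q)) = {5,6,7,8,10,13,16}
((R ∪ Q) ∪ P) ∪ (R ∪ (Q ∩ (P ∪ Q))) = {5,6,7,8,10,11,13,14,15,16}
R ∩ Q = {}
R ∖ Q = {5,6,7,8}
(R ∖ Q) ∪ P = {5,6,7,8,11,14,15,16}
(R ∩ Q) Δ ((R ∖ Q) ∪ P) = {5,6,7,8,11,14,15,16}
10 ∈ ((R ∪ Q) ∪ P) ∪ (R ∪ (Q ∩ (P ∪ Q))) but 10 ∉ (R ∩ Q) Δ ((R ∖ Q) ∪ P), so the inclusion fails.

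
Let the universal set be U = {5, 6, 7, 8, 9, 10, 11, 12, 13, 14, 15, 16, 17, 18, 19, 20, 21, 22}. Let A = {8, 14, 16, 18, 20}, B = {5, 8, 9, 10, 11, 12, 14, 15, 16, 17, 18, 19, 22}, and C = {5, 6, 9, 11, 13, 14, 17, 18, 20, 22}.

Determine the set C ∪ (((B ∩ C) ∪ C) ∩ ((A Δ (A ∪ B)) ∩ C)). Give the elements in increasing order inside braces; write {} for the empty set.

{5, 6, 9, 11, 13, 14, 17, 18, 20, 22}

B ∩ C = {5, 9, 11, 14, 17, 18, 22}
(B ∩ C) ∪ C = {5, 6, 9, 11, 13, 14, 17, 18, 20, 22}
A ∪ B = {5, 8, 9, 10, 11, 12, 14, 15, 16, 17, 18, 19, 20, 22}
A Δ (A ∪ B) = {5, 9, 10, 11, 12, 15, 17, 19, 22}
(A Δ (A ∪ B)) ∩ C = {5, 9, 11, 17, 22}
((B ∩ C) ∪ C) ∩ ((A Δ (A ∪ B)) ∩ C) = {5, 9, 11, 17, 22}
C ∪ (((B ∩ C) ∪ C) ∩ ((A Δ (A ∪ B)) ∩ C)) = {5, 6, 9, 11, 13, 14, 17, 18, 20, 22}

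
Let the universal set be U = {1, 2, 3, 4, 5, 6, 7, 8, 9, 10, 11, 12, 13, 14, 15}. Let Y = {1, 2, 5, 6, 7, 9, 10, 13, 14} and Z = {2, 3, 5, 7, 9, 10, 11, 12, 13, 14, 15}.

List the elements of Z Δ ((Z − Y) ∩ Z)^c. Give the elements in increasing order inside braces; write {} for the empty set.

Z − Y = {3, 11, 12, 15}
(Z − Y) ∩ Z = {3, 11, 12, 15}
((Z − Y) ∩ Z)^c = {1, 2, 4, 5, 6, 7, 8, 9, 10, 13, 14}
Z Δ ((Z − Y) ∩ Z)^c = {1, 3, 4, 6, 8, 11, 12, 15}

{1, 3, 4, 6, 8, 11, 12, 15}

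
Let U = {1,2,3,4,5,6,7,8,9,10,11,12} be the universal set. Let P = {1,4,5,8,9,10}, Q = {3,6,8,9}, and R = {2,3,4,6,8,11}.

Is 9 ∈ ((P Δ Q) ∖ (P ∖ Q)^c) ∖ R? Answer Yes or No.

No

9 ∈ P and 9 ∈ Q, so 9 ∉ P Δ Q
9 ∈ P and 9 ∈ Q, so 9 ∉ P ∖ Q
9 ∈ (P ∖ Q)^c since 9 ∉ (P ∖ Q)
9 ∉ (P Δ Q) and 9 ∈ (P ∖ Q)^c, so 9 ∉ (P Δ Q) ∖ (P ∖ Q)^c
9 ∉ ((P Δ Q) ∖ (P ∖ Q)^c) and 9 ∉ R, so 9 ∉ ((P Δ Q) ∖ (P ∖ Q)^c) ∖ R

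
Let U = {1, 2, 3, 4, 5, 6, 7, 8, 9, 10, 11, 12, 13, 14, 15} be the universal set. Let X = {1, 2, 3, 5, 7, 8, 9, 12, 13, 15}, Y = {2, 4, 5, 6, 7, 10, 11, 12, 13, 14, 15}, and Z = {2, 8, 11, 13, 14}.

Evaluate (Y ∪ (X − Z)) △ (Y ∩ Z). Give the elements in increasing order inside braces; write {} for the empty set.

{1, 3, 4, 5, 6, 7, 9, 10, 12, 15}

X − Z = {1, 3, 5, 7, 9, 12, 15}
Y ∪ (X − Z) = {1, 2, 3, 4, 5, 6, 7, 9, 10, 11, 12, 13, 14, 15}
Y ∩ Z = {2, 11, 13, 14}
(Y ∪ (X − Z)) △ (Y ∩ Z) = {1, 3, 4, 5, 6, 7, 9, 10, 12, 15}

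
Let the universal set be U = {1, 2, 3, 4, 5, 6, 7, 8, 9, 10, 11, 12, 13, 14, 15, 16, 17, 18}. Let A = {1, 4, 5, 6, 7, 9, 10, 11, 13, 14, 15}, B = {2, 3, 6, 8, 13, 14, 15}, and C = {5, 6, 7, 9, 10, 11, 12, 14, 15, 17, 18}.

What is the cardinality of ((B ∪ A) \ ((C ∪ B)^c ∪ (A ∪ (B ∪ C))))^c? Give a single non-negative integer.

18

B ∪ A = {1, 2, 3, 4, 5, 6, 7, 8, 9, 10, 11, 13, 14, 15}
C ∪ B = {2, 3, 5, 6, 7, 8, 9, 10, 11, 12, 13, 14, 15, 17, 18}
(C ∪ B)^c = {1, 4, 16}
B ∪ C = {2, 3, 5, 6, 7, 8, 9, 10, 11, 12, 13, 14, 15, 17, 18}
A ∪ (B ∪ C) = {1, 2, 3, 4, 5, 6, 7, 8, 9, 10, 11, 12, 13, 14, 15, 17, 18}
(C ∪ B)^c ∪ (A ∪ (B ∪ C)) = {1, 2, 3, 4, 5, 6, 7, 8, 9, 10, 11, 12, 13, 14, 15, 16, 17, 18}
(B ∪ A) \ ((C ∪ B)^c ∪ (A ∪ (B ∪ C))) = {}
((B ∪ A) \ ((C ∪ B)^c ∪ (A ∪ (B ∪ C))))^c = {1, 2, 3, 4, 5, 6, 7, 8, 9, 10, 11, 12, 13, 14, 15, 16, 17, 18}
|((B ∪ A) \ ((C ∪ B)^c ∪ (A ∪ (B ∪ C))))^c| = 18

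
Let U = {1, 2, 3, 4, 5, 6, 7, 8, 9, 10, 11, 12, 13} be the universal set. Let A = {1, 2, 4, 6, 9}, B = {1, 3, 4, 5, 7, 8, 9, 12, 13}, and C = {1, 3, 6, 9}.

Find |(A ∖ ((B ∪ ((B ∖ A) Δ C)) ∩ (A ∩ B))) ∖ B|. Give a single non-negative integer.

B ∖ A = {3, 5, 7, 8, 12, 13}
(B ∖ A) Δ C = {1, 5, 6, 7, 8, 9, 12, 13}
B ∪ ((B ∖ A) Δ C) = {1, 3, 4, 5, 6, 7, 8, 9, 12, 13}
A ∩ B = {1, 4, 9}
(B ∪ ((B ∖ A) Δ C)) ∩ (A ∩ B) = {1, 4, 9}
A ∖ ((B ∪ ((B ∖ A) Δ C)) ∩ (A ∩ B)) = {2, 6}
(A ∖ ((B ∪ ((B ∖ A) Δ C)) ∩ (A ∩ B))) ∖ B = {2, 6}
|(A ∖ ((B ∪ ((B ∖ A) Δ C)) ∩ (A ∩ B))) ∖ B| = 2

2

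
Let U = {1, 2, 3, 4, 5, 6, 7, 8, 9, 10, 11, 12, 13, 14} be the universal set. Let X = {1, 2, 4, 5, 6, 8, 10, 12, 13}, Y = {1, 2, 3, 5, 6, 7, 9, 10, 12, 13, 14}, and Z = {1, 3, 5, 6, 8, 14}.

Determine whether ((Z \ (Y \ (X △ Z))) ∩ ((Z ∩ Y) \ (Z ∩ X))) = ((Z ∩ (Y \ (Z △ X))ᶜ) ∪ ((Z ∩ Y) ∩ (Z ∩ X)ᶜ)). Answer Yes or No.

X △ Z = {2, 3, 4, 10, 12, 13, 14}
Y \ (X △ Z) = {1, 5, 6, 7, 9}
Z \ (Y \ (X △ Z)) = {3, 8, 14}
Z ∩ Y = {1, 3, 5, 6, 14}
Z ∩ X = {1, 5, 6, 8}
(Z ∩ Y) \ (Z ∩ X) = {3, 14}
(Z \ (Y \ (X △ Z))) ∩ ((Z ∩ Y) \ (Z ∩ X)) = {3, 14}
Z △ X = {2, 3, 4, 10, 12, 13, 14}
Y \ (Z △ X) = {1, 5, 6, 7, 9}
(Y \ (Z △ X))ᶜ = {2, 3, 4, 8, 10, 11, 12, 13, 14}
Z ∩ (Y \ (Z △ X))ᶜ = {3, 8, 14}
(Z ∩ X)ᶜ = {2, 3, 4, 7, 9, 10, 11, 12, 13, 14}
(Z ∩ Y) ∩ (Z ∩ X)ᶜ = {3, 14}
(Z ∩ (Y \ (Z △ X))ᶜ) ∪ ((Z ∩ Y) ∩ (Z ∩ X)ᶜ) = {3, 8, 14}
8 ∈ (Z ∩ (Y \ (Z △ X))ᶜ) ∪ ((Z ∩ Y) ∩ (Z ∩ X)ᶜ) but 8 ∉ (Z \ (Y \ (X △ Z))) ∩ ((Z ∩ Y) \ (Z ∩ X)), so they differ.

No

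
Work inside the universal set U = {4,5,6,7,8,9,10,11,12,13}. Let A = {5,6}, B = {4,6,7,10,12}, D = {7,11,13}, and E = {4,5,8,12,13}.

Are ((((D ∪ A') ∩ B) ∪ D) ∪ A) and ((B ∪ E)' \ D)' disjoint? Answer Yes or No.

No

A' = {4,7,8,9,10,11,12,13}
D ∪ A' = {4,7,8,9,10,11,12,13}
(D ∪ A') ∩ B = {4,7,10,12}
((D ∪ A') ∩ B) ∪ D = {4,7,10,11,12,13}
(((D ∪ A') ∩ B) ∪ D) ∪ A = {4,5,6,7,10,11,12,13}
B ∪ E = {4,5,6,7,8,10,12,13}
(B ∪ E)' = {9,11}
(B ∪ E)' \ D = {9}
((B ∪ E)' \ D)' = {4,5,6,7,8,10,11,12,13}
4 lies in both, so they are not disjoint.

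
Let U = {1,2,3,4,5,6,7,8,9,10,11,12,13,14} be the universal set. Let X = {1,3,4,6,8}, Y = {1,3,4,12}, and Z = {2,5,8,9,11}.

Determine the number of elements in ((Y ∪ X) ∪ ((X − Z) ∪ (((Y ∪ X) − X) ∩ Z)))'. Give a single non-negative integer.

8

Y ∪ X = {1,3,4,6,8,12}
X − Z = {1,3,4,6}
(Y ∪ X) − X = {12}
((Y ∪ X) − X) ∩ Z = {}
(X − Z) ∪ (((Y ∪ X) − X) ∩ Z) = {1,3,4,6}
(Y ∪ X) ∪ ((X − Z) ∪ (((Y ∪ X) − X) ∩ Z)) = {1,3,4,6,8,12}
((Y ∪ X) ∪ ((X − Z) ∪ (((Y ∪ X) − X) ∩ Z)))' = {2,5,7,9,10,11,13,14}
|((Y ∪ X) ∪ ((X − Z) ∪ (((Y ∪ X) − X) ∩ Z)))'| = 8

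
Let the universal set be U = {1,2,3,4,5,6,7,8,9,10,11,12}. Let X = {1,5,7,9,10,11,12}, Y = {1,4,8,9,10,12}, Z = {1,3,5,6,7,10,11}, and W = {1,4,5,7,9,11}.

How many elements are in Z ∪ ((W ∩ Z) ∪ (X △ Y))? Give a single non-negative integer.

9

W ∩ Z = {1,5,7,11}
X △ Y = {4,5,7,8,11}
(W ∩ Z) ∪ (X △ Y) = {1,4,5,7,8,11}
Z ∪ ((W ∩ Z) ∪ (X △ Y)) = {1,3,4,5,6,7,8,10,11}
|Z ∪ ((W ∩ Z) ∪ (X △ Y))| = 9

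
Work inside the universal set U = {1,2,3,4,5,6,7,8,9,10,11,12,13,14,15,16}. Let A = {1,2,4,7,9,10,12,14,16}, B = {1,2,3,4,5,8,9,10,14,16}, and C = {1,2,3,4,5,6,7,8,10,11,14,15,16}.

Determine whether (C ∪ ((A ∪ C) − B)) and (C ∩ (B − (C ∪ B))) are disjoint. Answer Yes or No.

Yes

A ∪ C = {1,2,3,4,5,6,7,8,9,10,11,12,14,15,16}
(A ∪ C) − B = {6,7,11,12,15}
C ∪ ((A ∪ C) − B) = {1,2,3,4,5,6,7,8,10,11,12,14,15,16}
C ∪ B = {1,2,3,4,5,6,7,8,9,10,11,14,15,16}
B − (C ∪ B) = {}
C ∩ (B − (C ∪ B)) = {}
{1,2,3,4,5,6,7,8,10,11,12,14,15,16} and {} share no elements.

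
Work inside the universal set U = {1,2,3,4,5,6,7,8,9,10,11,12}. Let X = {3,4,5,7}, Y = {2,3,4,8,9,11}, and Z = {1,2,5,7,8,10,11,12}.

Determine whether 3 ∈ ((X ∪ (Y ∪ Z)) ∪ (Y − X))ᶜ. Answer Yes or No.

No

3 ∈ Y and 3 ∉ Z, so 3 ∈ Y ∪ Z
3 ∈ X and 3 ∈ (Y ∪ Z), so 3 ∈ X ∪ (Y ∪ Z)
3 ∈ Y and 3 ∈ X, so 3 ∉ Y − X
3 ∈ (X ∪ (Y ∪ Z)) and 3 ∉ (Y − X), so 3 ∈ (X ∪ (Y ∪ Z)) ∪ (Y − X)
3 ∉ ((X ∪ (Y ∪ Z)) ∪ (Y − X))ᶜ since 3 ∈ ((X ∪ (Y ∪ Z)) ∪ (Y − X))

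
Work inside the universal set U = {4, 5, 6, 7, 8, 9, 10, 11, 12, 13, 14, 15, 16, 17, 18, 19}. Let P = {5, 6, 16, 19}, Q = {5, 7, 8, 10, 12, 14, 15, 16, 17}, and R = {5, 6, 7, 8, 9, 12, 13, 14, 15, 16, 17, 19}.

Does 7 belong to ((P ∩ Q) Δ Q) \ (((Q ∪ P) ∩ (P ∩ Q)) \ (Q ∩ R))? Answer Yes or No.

Yes

7 ∉ P and 7 ∈ Q, so 7 ∉ P ∩ Q
7 ∉ (P ∩ Q) and 7 ∈ Q, so 7 ∈ (P ∩ Q) Δ Q
7 ∈ Q and 7 ∉ P, so 7 ∈ Q ∪ P
7 ∉ P and 7 ∈ Q, so 7 ∉ P ∩ Q
7 ∈ (Q ∪ P) and 7 ∉ (P ∩ Q), so 7 ∉ (Q ∪ P) ∩ (P ∩ Q)
7 ∈ Q and 7 ∈ R, so 7 ∈ Q ∩ R
7 ∉ ((Q ∪ P) ∩ (P ∩ Q)) and 7 ∈ (Q ∩ R), so 7 ∉ ((Q ∪ P) ∩ (P ∩ Q)) \ (Q ∩ R)
7 ∈ ((P ∩ Q) Δ Q) and 7 ∉ (((Q ∪ P) ∩ (P ∩ Q)) \ (Q ∩ R)), so 7 ∈ ((P ∩ Q) Δ Q) \ (((Q ∪ P) ∩ (P ∩ Q)) \ (Q ∩ R))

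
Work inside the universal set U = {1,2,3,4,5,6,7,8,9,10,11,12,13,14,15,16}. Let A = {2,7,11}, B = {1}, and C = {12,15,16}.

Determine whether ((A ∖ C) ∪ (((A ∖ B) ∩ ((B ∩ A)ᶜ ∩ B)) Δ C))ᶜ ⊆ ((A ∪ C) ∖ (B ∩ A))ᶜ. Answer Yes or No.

Yes

A ∖ C = {2,7,11}
A ∖ B = {2,7,11}
B ∩ A = {}
(B ∩ A)ᶜ = {1,2,3,4,5,6,7,8,9,10,11,12,13,14,15,16}
(B ∩ A)ᶜ ∩ B = {1}
(A ∖ B) ∩ ((B ∩ A)ᶜ ∩ B) = {}
((A ∖ B) ∩ ((B ∩ A)ᶜ ∩ B)) Δ C = {12,15,16}
(A ∖ C) ∪ (((A ∖ B) ∩ ((B ∩ A)ᶜ ∩ B)) Δ C) = {2,7,11,12,15,16}
((A ∖ C) ∪ (((A ∖ B) ∩ ((B ∩ A)ᶜ ∩ B)) Δ C))ᶜ = {1,3,4,5,6,8,9,10,13,14}
A ∪ C = {2,7,11,12,15,16}
(A ∪ C) ∖ (B ∩ A) = {2,7,11,12,15,16}
((A ∪ C) ∖ (B ∩ A))ᶜ = {1,3,4,5,6,8,9,10,13,14}
Every element of {1,3,4,5,6,8,9,10,13,14} is in {1,3,4,5,6,8,9,10,13,14}, so ((A ∖ C) ∪ (((A ∖ B) ∩ ((B ∩ A)ᶜ ∩ B)) Δ C))ᶜ ⊆ ((A ∪ C) ∖ (B ∩ A))ᶜ.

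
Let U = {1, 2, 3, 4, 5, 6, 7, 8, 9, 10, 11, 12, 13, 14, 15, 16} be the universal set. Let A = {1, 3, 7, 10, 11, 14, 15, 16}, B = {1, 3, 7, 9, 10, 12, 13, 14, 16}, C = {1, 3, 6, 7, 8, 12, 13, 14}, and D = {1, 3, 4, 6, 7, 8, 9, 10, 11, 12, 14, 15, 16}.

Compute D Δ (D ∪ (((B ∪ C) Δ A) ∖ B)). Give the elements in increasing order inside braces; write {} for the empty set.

B ∪ C = {1, 3, 6, 7, 8, 9, 10, 12, 13, 14, 16}
(B ∪ C) Δ A = {6, 8, 9, 11, 12, 13, 15}
((B ∪ C) Δ A) ∖ B = {6, 8, 11, 15}
D ∪ (((B ∪ C) Δ A) ∖ B) = {1, 3, 4, 6, 7, 8, 9, 10, 11, 12, 14, 15, 16}
D Δ (D ∪ (((B ∪ C) Δ A) ∖ B)) = {}

{}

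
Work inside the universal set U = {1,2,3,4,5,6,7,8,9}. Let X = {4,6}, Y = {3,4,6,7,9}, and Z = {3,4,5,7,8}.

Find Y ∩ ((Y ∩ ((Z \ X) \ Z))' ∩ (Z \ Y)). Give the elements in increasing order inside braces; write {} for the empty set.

{}

Z \ X = {3,5,7,8}
(Z \ X) \ Z = {}
Y ∩ ((Z \ X) \ Z) = {}
(Y ∩ ((Z \ X) \ Z))' = {1,2,3,4,5,6,7,8,9}
Z \ Y = {5,8}
(Y ∩ ((Z \ X) \ Z))' ∩ (Z \ Y) = {5,8}
Y ∩ ((Y ∩ ((Z \ X) \ Z))' ∩ (Z \ Y)) = {}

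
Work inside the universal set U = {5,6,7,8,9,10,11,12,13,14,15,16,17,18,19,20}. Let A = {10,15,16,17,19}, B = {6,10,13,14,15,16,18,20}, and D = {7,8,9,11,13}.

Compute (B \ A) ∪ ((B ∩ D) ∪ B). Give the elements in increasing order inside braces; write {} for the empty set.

B \ A = {6,13,14,18,20}
B ∩ D = {13}
(B ∩ D) ∪ B = {6,10,13,14,15,16,18,20}
(B \ A) ∪ ((B ∩ D) ∪ B) = {6,10,13,14,15,16,18,20}

{6,10,13,14,15,16,18,20}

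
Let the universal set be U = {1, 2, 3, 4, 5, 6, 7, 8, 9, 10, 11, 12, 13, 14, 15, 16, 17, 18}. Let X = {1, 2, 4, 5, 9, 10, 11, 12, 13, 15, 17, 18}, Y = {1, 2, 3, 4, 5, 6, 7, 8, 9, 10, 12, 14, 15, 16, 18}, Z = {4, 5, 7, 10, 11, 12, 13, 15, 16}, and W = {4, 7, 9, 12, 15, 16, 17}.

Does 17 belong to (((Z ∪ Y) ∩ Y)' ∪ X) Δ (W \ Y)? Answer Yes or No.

17 ∉ Z and 17 ∉ Y, so 17 ∉ Z ∪ Y
17 ∉ (Z ∪ Y) and 17 ∉ Y, so 17 ∉ (Z ∪ Y) ∩ Y
17 ∈ ((Z ∪ Y) ∩ Y)' since 17 ∉ ((Z ∪ Y) ∩ Y)
17 ∈ ((Z ∪ Y) ∩ Y)' and 17 ∈ X, so 17 ∈ ((Z ∪ Y) ∩ Y)' ∪ X
17 ∈ W and 17 ∉ Y, so 17 ∈ W \ Y
17 ∈ (((Z ∪ Y) ∩ Y)' ∪ X) and 17 ∈ (W \ Y), so 17 ∉ (((Z ∪ Y) ∩ Y)' ∪ X) Δ (W \ Y)

No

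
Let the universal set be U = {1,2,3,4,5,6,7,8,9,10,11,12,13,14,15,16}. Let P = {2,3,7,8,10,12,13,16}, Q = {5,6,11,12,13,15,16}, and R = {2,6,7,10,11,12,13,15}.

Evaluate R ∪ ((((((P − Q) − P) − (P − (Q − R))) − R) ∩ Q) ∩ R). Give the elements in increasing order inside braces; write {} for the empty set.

P − Q = {2,3,7,8,10}
(P − Q) − P = {}
Q − R = {5,16}
P − (Q − R) = {2,3,7,8,10,12,13}
((P − Q) − P) − (P − (Q − R)) = {}
(((P − Q) − P) − (P − (Q − R))) − R = {}
((((P − Q) − P) − (P − (Q − R))) − R) ∩ Q = {}
(((((P − Q) − P) − (P − (Q − R))) − R) ∩ Q) ∩ R = {}
R ∪ ((((((P − Q) − P) − (P − (Q − R))) − R) ∩ Q) ∩ R) = {2,6,7,10,11,12,13,15}

{2,6,7,10,11,12,13,15}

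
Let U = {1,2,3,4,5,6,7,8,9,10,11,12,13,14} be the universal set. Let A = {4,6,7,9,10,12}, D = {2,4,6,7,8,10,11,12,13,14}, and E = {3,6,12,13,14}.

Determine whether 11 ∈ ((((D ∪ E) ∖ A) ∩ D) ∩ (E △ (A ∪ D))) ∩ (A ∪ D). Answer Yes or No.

11 ∈ D and 11 ∉ E, so 11 ∈ D ∪ E
11 ∈ (D ∪ E) and 11 ∉ A, so 11 ∈ (D ∪ E) ∖ A
11 ∈ ((D ∪ E) ∖ A) and 11 ∈ D, so 11 ∈ ((D ∪ E) ∖ A) ∩ D
11 ∉ A and 11 ∈ D, so 11 ∈ A ∪ D
11 ∉ E and 11 ∈ (A ∪ D), so 11 ∈ E △ (A ∪ D)
11 ∈ (((D ∪ E) ∖ A) ∩ D) and 11 ∈ (E △ (A ∪ D)), so 11 ∈ (((D ∪ E) ∖ A) ∩ D) ∩ (E △ (A ∪ D))
11 ∉ A and 11 ∈ D, so 11 ∈ A ∪ D
11 ∈ ((((D ∪ E) ∖ A) ∩ D) ∩ (E △ (A ∪ D))) and 11 ∈ (A ∪ D), so 11 ∈ ((((D ∪ E) ∖ A) ∩ D) ∩ (E △ (A ∪ D))) ∩ (A ∪ D)

Yes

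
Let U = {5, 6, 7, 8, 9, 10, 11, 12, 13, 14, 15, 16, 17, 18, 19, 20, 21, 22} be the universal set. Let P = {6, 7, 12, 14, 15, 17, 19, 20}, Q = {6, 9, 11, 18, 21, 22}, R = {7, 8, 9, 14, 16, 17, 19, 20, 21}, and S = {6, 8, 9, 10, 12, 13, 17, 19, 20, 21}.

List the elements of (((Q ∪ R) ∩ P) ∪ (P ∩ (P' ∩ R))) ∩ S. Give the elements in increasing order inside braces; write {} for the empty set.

{6, 17, 19, 20}

Q ∪ R = {6, 7, 8, 9, 11, 14, 16, 17, 18, 19, 20, 21, 22}
(Q ∪ R) ∩ P = {6, 7, 14, 17, 19, 20}
P' = {5, 8, 9, 10, 11, 13, 16, 18, 21, 22}
P' ∩ R = {8, 9, 16, 21}
P ∩ (P' ∩ R) = {}
((Q ∪ R) ∩ P) ∪ (P ∩ (P' ∩ R)) = {6, 7, 14, 17, 19, 20}
(((Q ∪ R) ∩ P) ∪ (P ∩ (P' ∩ R))) ∩ S = {6, 17, 19, 20}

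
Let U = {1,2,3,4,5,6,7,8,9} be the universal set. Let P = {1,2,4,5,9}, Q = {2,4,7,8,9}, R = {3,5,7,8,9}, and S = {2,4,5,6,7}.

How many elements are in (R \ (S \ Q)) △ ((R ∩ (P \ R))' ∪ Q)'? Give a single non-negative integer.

4

S \ Q = {5,6}
R \ (S \ Q) = {3,7,8,9}
P \ R = {1,2,4}
R ∩ (P \ R) = {}
(R ∩ (P \ R))' = {1,2,3,4,5,6,7,8,9}
(R ∩ (P \ R))' ∪ Q = {1,2,3,4,5,6,7,8,9}
((R ∩ (P \ R))' ∪ Q)' = {}
(R \ (S \ Q)) △ ((R ∩ (P \ R))' ∪ Q)' = {3,7,8,9}
|(R \ (S \ Q)) △ ((R ∩ (P \ R))' ∪ Q)'| = 4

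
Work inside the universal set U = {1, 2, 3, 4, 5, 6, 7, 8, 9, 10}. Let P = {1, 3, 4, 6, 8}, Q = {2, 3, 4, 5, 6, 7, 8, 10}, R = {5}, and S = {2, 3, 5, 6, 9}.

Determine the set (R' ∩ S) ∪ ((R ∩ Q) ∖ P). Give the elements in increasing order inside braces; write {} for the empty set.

{2, 3, 5, 6, 9}

R' = {1, 2, 3, 4, 6, 7, 8, 9, 10}
R' ∩ S = {2, 3, 6, 9}
R ∩ Q = {5}
(R ∩ Q) ∖ P = {5}
(R' ∩ S) ∪ ((R ∩ Q) ∖ P) = {2, 3, 5, 6, 9}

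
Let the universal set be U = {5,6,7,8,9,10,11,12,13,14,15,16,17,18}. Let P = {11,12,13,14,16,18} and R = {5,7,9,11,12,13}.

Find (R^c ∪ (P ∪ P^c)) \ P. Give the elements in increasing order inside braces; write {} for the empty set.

{5,6,7,8,9,10,15,17}

R^c = {6,8,10,14,15,16,17,18}
P^c = {5,6,7,8,9,10,15,17}
P ∪ P^c = {5,6,7,8,9,10,11,12,13,14,15,16,17,18}
R^c ∪ (P ∪ P^c) = {5,6,7,8,9,10,11,12,13,14,15,16,17,18}
(R^c ∪ (P ∪ P^c)) \ P = {5,6,7,8,9,10,15,17}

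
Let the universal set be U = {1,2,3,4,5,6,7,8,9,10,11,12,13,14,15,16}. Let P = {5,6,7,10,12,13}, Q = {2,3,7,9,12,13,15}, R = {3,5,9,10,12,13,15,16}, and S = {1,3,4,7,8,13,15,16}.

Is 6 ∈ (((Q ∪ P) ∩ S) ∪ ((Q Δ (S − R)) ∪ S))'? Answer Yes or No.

Yes

6 ∉ Q and 6 ∈ P, so 6 ∈ Q ∪ P
6 ∈ (Q ∪ P) and 6 ∉ S, so 6 ∉ (Q ∪ P) ∩ S
6 ∉ S and 6 ∉ R, so 6 ∉ S − R
6 ∉ Q and 6 ∉ (S − R), so 6 ∉ Q Δ (S − R)
6 ∉ (Q Δ (S − R)) and 6 ∉ S, so 6 ∉ (Q Δ (S − R)) ∪ S
6 ∉ ((Q ∪ P) ∩ S) and 6 ∉ ((Q Δ (S − R)) ∪ S), so 6 ∉ ((Q ∪ P) ∩ S) ∪ ((Q Δ (S − R)) ∪ S)
6 ∈ (((Q ∪ P) ∩ S) ∪ ((Q Δ (S − R)) ∪ S))' since 6 ∉ (((Q ∪ P) ∩ S) ∪ ((Q Δ (S − R)) ∪ S))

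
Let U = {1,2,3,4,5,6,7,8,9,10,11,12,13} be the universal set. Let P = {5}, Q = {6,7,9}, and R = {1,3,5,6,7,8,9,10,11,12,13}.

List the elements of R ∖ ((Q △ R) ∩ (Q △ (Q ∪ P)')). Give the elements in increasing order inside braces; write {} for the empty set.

Q △ R = {1,3,5,8,10,11,12,13}
Q ∪ P = {5,6,7,9}
(Q ∪ P)' = {1,2,3,4,8,10,11,12,13}
Q △ (Q ∪ P)' = {1,2,3,4,6,7,8,9,10,11,12,13}
(Q △ R) ∩ (Q △ (Q ∪ P)') = {1,3,8,10,11,12,13}
R ∖ ((Q △ R) ∩ (Q △ (Q ∪ P)')) = {5,6,7,9}

{5,6,7,9}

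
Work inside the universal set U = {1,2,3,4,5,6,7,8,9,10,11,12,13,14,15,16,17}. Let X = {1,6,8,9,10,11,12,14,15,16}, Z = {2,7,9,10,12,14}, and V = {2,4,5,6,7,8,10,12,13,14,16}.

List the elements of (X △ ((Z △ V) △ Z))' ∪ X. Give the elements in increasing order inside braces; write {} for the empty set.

{1,3,6,8,9,10,11,12,14,15,16,17}

Z △ V = {4,5,6,8,9,13,16}
(Z △ V) △ Z = {2,4,5,6,7,8,10,12,13,14,16}
X △ ((Z △ V) △ Z) = {1,2,4,5,7,9,11,13,15}
(X △ ((Z △ V) △ Z))' = {3,6,8,10,12,14,16,17}
(X △ ((Z △ V) △ Z))' ∪ X = {1,3,6,8,9,10,11,12,14,15,16,17}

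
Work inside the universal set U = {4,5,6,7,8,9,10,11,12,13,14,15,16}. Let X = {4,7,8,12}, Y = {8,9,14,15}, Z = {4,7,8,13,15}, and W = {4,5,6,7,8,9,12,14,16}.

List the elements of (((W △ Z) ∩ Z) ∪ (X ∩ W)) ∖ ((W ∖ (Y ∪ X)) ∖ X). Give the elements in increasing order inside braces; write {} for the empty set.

{4,7,8,12,13,15}

W △ Z = {5,6,9,12,13,14,15,16}
(W △ Z) ∩ Z = {13,15}
X ∩ W = {4,7,8,12}
((W △ Z) ∩ Z) ∪ (X ∩ W) = {4,7,8,12,13,15}
Y ∪ X = {4,7,8,9,12,14,15}
W ∖ (Y ∪ X) = {5,6,16}
(W ∖ (Y ∪ X)) ∖ X = {5,6,16}
(((W △ Z) ∩ Z) ∪ (X ∩ W)) ∖ ((W ∖ (Y ∪ X)) ∖ X) = {4,7,8,12,13,15}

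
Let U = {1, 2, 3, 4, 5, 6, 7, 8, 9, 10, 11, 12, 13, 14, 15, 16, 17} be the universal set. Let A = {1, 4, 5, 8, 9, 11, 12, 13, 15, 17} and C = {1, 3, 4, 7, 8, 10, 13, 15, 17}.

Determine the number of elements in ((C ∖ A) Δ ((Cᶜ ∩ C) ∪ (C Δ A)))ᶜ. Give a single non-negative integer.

C ∖ A = {3, 7, 10}
Cᶜ = {2, 5, 6, 9, 11, 12, 14, 16}
Cᶜ ∩ C = {}
C Δ A = {3, 5, 7, 9, 10, 11, 12}
(Cᶜ ∩ C) ∪ (C Δ A) = {3, 5, 7, 9, 10, 11, 12}
(C ∖ A) Δ ((Cᶜ ∩ C) ∪ (C Δ A)) = {5, 9, 11, 12}
((C ∖ A) Δ ((Cᶜ ∩ C) ∪ (C Δ A)))ᶜ = {1, 2, 3, 4, 6, 7, 8, 10, 13, 14, 15, 16, 17}
|((C ∖ A) Δ ((Cᶜ ∩ C) ∪ (C Δ A)))ᶜ| = 13

13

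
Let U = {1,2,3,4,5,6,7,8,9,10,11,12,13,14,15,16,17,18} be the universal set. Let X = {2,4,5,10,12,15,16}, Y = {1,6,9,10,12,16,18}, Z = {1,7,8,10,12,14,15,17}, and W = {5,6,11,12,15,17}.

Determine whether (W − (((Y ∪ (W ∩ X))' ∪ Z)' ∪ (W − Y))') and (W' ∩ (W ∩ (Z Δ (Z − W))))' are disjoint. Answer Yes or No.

W ∩ X = {5,12,15}
Y ∪ (W ∩ X) = {1,5,6,9,10,12,15,16,18}
(Y ∪ (W ∩ X))' = {2,3,4,7,8,11,13,14,17}
(Y ∪ (W ∩ X))' ∪ Z = {1,2,3,4,7,8,10,11,12,13,14,15,17}
((Y ∪ (W ∩ X))' ∪ Z)' = {5,6,9,16,18}
W − Y = {5,11,15,17}
((Y ∪ (W ∩ X))' ∪ Z)' ∪ (W − Y) = {5,6,9,11,15,16,17,18}
(((Y ∪ (W ∩ X))' ∪ Z)' ∪ (W − Y))' = {1,2,3,4,7,8,10,12,13,14}
W − (((Y ∪ (W ∩ X))' ∪ Z)' ∪ (W − Y))' = {5,6,11,15,17}
W' = {1,2,3,4,7,8,9,10,13,14,16,18}
Z − W = {1,7,8,10,14}
Z Δ (Z − W) = {12,15,17}
W ∩ (Z Δ (Z − W)) = {12,15,17}
W' ∩ (W ∩ (Z Δ (Z − W))) = {}
(W' ∩ (W ∩ (Z Δ (Z − W))))' = {1,2,3,4,5,6,7,8,9,10,11,12,13,14,15,16,17,18}
5 lies in both, so they are not disjoint.

No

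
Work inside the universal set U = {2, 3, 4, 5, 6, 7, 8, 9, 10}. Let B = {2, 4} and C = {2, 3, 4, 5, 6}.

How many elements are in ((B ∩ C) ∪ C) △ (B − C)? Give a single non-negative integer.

B ∩ C = {2, 4}
(B ∩ C) ∪ C = {2, 3, 4, 5, 6}
B − C = {}
((B ∩ C) ∪ C) △ (B − C) = {2, 3, 4, 5, 6}
|((B ∩ C) ∪ C) △ (B − C)| = 5

5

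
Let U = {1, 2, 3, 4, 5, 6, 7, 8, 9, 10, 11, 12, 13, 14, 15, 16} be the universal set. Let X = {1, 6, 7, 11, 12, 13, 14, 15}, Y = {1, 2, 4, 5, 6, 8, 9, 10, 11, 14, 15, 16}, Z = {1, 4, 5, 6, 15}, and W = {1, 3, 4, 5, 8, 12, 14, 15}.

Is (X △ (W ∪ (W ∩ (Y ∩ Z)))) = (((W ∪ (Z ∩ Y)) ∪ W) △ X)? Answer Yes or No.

No

Y ∩ Z = {1, 4, 5, 6, 15}
W ∩ (Y ∩ Z) = {1, 4, 5, 15}
W ∪ (W ∩ (Y ∩ Z)) = {1, 3, 4, 5, 8, 12, 14, 15}
X △ (W ∪ (W ∩ (Y ∩ Z))) = {3, 4, 5, 6, 7, 8, 11, 13}
Z ∩ Y = {1, 4, 5, 6, 15}
W ∪ (Z ∩ Y) = {1, 3, 4, 5, 6, 8, 12, 14, 15}
(W ∪ (Z ∩ Y)) ∪ W = {1, 3, 4, 5, 6, 8, 12, 14, 15}
((W ∪ (Z ∩ Y)) ∪ W) △ X = {3, 4, 5, 7, 8, 11, 13}
6 ∈ X △ (W ∪ (W ∩ (Y ∩ Z))) but 6 ∉ ((W ∪ (Z ∩ Y)) ∪ W) △ X, so they differ.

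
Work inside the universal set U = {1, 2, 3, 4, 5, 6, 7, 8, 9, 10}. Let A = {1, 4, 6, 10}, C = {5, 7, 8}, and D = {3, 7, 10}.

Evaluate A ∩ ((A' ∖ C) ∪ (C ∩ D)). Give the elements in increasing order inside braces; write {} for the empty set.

A' = {2, 3, 5, 7, 8, 9}
A' ∖ C = {2, 3, 9}
C ∩ D = {7}
(A' ∖ C) ∪ (C ∩ D) = {2, 3, 7, 9}
A ∩ ((A' ∖ C) ∪ (C ∩ D)) = {}

{}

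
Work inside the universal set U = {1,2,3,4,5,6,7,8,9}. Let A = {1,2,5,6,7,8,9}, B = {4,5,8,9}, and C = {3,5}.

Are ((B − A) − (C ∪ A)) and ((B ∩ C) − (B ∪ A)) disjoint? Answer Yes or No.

Yes

B − A = {4}
C ∪ A = {1,2,3,5,6,7,8,9}
(B − A) − (C ∪ A) = {4}
B ∩ C = {5}
B ∪ A = {1,2,4,5,6,7,8,9}
(B ∩ C) − (B ∪ A) = {}
{4} and {} share no elements.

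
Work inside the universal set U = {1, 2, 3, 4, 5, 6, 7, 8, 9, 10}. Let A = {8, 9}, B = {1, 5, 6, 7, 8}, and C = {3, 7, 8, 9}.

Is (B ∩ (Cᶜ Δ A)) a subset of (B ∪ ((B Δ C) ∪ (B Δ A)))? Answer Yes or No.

Yes

Cᶜ = {1, 2, 4, 5, 6, 10}
Cᶜ Δ A = {1, 2, 4, 5, 6, 8, 9, 10}
B ∩ (Cᶜ Δ A) = {1, 5, 6, 8}
B Δ C = {1, 3, 5, 6, 9}
B Δ A = {1, 5, 6, 7, 9}
(B Δ C) ∪ (B Δ A) = {1, 3, 5, 6, 7, 9}
B ∪ ((B Δ C) ∪ (B Δ A)) = {1, 3, 5, 6, 7, 8, 9}
Every element of {1, 5, 6, 8} is in {1, 3, 5, 6, 7, 8, 9}, so B ∩ (Cᶜ Δ A) ⊆ B ∪ ((B Δ C) ∪ (B Δ A)).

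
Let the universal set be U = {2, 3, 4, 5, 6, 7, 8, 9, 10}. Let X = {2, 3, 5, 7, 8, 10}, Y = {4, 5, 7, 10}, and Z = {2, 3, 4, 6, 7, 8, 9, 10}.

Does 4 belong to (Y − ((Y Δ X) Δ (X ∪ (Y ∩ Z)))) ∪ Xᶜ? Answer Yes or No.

4 ∈ Y and 4 ∉ X, so 4 ∈ Y Δ X
4 ∈ Y and 4 ∈ Z, so 4 ∈ Y ∩ Z
4 ∉ X and 4 ∈ (Y ∩ Z), so 4 ∈ X ∪ (Y ∩ Z)
4 ∈ (Y Δ X) and 4 ∈ (X ∪ (Y ∩ Z)), so 4 ∉ (Y Δ X) Δ (X ∪ (Y ∩ Z))
4 ∈ Y and 4 ∉ ((Y Δ X) Δ (X ∪ (Y ∩ Z))), so 4 ∈ Y − ((Y Δ X) Δ (X ∪ (Y ∩ Z)))
4 ∉ X, so 4 ∈ Xᶜ
4 ∈ (Y − ((Y Δ X) Δ (X ∪ (Y ∩ Z)))) and 4 ∈ Xᶜ, so 4 ∈ (Y − ((Y Δ X) Δ (X ∪ (Y ∩ Z)))) ∪ Xᶜ

Yes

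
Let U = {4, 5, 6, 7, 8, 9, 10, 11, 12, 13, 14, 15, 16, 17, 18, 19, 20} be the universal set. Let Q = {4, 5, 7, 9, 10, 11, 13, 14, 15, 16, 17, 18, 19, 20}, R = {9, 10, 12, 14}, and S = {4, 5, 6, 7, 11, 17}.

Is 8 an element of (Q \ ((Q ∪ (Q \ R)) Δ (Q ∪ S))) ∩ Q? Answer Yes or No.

8 ∉ Q and 8 ∉ R, so 8 ∉ Q \ R
8 ∉ Q and 8 ∉ (Q \ R), so 8 ∉ Q ∪ (Q \ R)
8 ∉ Q and 8 ∉ S, so 8 ∉ Q ∪ S
8 ∉ (Q ∪ (Q \ R)) and 8 ∉ (Q ∪ S), so 8 ∉ (Q ∪ (Q \ R)) Δ (Q ∪ S)
8 ∉ Q and 8 ∉ ((Q ∪ (Q \ R)) Δ (Q ∪ S)), so 8 ∉ Q \ ((Q ∪ (Q \ R)) Δ (Q ∪ S))
8 ∉ (Q \ ((Q ∪ (Q \ R)) Δ (Q ∪ S))) and 8 ∉ Q, so 8 ∉ (Q \ ((Q ∪ (Q \ R)) Δ (Q ∪ S))) ∩ Q

No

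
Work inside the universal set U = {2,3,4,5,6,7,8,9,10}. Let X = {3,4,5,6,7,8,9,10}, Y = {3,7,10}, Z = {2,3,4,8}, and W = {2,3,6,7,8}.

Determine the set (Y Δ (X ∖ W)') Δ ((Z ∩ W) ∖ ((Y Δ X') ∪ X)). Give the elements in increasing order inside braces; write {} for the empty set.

X ∖ W = {4,5,9,10}
(X ∖ W)' = {2,3,6,7,8}
Y Δ (X ∖ W)' = {2,6,8,10}
Z ∩ W = {2,3,8}
X' = {2}
Y Δ X' = {2,3,7,10}
(Y Δ X') ∪ X = {2,3,4,5,6,7,8,9,10}
(Z ∩ W) ∖ ((Y Δ X') ∪ X) = {}
(Y Δ (X ∖ W)') Δ ((Z ∩ W) ∖ ((Y Δ X') ∪ X)) = {2,6,8,10}

{2,6,8,10}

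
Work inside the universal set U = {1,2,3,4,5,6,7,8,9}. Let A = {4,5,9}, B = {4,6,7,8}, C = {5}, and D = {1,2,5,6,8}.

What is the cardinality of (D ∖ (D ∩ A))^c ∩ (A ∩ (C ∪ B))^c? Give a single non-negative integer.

D ∩ A = {5}
D ∖ (D ∩ A) = {1,2,6,8}
(D ∖ (D ∩ A))^c = {3,4,5,7,9}
C ∪ B = {4,5,6,7,8}
A ∩ (C ∪ B) = {4,5}
(A ∩ (C ∪ B))^c = {1,2,3,6,7,8,9}
(D ∖ (D ∩ A))^c ∩ (A ∩ (C ∪ B))^c = {3,7,9}
|(D ∖ (D ∩ A))^c ∩ (A ∩ (C ∪ B))^c| = 3

3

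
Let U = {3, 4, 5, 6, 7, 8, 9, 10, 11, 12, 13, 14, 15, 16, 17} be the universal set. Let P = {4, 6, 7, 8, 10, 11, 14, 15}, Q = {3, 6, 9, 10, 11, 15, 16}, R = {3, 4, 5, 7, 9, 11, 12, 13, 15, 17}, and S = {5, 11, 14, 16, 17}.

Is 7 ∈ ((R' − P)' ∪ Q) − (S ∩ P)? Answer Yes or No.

Yes

7 ∈ R, so 7 ∉ R'
7 ∉ R' and 7 ∈ P, so 7 ∉ R' − P
7 ∈ (R' − P)' since 7 ∉ (R' − P)
7 ∈ (R' − P)' and 7 ∉ Q, so 7 ∈ (R' − P)' ∪ Q
7 ∉ S and 7 ∈ P, so 7 ∉ S ∩ P
7 ∈ ((R' − P)' ∪ Q) and 7 ∉ (S ∩ P), so 7 ∈ ((R' − P)' ∪ Q) − (S ∩ P)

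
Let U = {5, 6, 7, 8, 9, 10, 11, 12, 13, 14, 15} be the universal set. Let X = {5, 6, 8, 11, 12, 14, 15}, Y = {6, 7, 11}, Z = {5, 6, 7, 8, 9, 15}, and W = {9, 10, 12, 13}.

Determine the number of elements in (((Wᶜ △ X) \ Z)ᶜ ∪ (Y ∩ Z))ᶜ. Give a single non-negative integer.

1

Wᶜ = {5, 6, 7, 8, 11, 14, 15}
Wᶜ △ X = {7, 12}
(Wᶜ △ X) \ Z = {12}
((Wᶜ △ X) \ Z)ᶜ = {5, 6, 7, 8, 9, 10, 11, 13, 14, 15}
Y ∩ Z = {6, 7}
((Wᶜ △ X) \ Z)ᶜ ∪ (Y ∩ Z) = {5, 6, 7, 8, 9, 10, 11, 13, 14, 15}
(((Wᶜ △ X) \ Z)ᶜ ∪ (Y ∩ Z))ᶜ = {12}
|(((Wᶜ △ X) \ Z)ᶜ ∪ (Y ∩ Z))ᶜ| = 1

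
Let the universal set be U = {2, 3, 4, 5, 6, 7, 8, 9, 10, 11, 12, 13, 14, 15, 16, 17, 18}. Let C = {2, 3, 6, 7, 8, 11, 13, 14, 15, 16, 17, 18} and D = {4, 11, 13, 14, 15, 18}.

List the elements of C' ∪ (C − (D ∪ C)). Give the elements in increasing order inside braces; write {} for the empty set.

C' = {4, 5, 9, 10, 12}
D ∪ C = {2, 3, 4, 6, 7, 8, 11, 13, 14, 15, 16, 17, 18}
C − (D ∪ C) = {}
C' ∪ (C − (D ∪ C)) = {4, 5, 9, 10, 12}

{4, 5, 9, 10, 12}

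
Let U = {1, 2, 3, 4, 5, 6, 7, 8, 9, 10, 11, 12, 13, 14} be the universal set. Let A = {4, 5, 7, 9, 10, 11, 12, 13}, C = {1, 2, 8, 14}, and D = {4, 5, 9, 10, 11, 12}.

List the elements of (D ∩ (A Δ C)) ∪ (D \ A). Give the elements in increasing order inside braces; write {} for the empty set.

{4, 5, 9, 10, 11, 12}

A Δ C = {1, 2, 4, 5, 7, 8, 9, 10, 11, 12, 13, 14}
D ∩ (A Δ C) = {4, 5, 9, 10, 11, 12}
D \ A = {}
(D ∩ (A Δ C)) ∪ (D \ A) = {4, 5, 9, 10, 11, 12}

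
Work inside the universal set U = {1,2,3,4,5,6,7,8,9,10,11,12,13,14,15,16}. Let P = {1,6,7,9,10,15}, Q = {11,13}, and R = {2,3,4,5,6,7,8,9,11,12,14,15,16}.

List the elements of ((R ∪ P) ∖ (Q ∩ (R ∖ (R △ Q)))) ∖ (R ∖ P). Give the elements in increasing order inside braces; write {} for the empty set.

R ∪ P = {1,2,3,4,5,6,7,8,9,10,11,12,14,15,16}
R △ Q = {2,3,4,5,6,7,8,9,12,13,14,15,16}
R ∖ (R △ Q) = {11}
Q ∩ (R ∖ (R △ Q)) = {11}
(R ∪ P) ∖ (Q ∩ (R ∖ (R △ Q))) = {1,2,3,4,5,6,7,8,9,10,12,14,15,16}
R ∖ P = {2,3,4,5,8,11,12,14,16}
((R ∪ P) ∖ (Q ∩ (R ∖ (R △ Q)))) ∖ (R ∖ P) = {1,6,7,9,10,15}

{1,6,7,9,10,15}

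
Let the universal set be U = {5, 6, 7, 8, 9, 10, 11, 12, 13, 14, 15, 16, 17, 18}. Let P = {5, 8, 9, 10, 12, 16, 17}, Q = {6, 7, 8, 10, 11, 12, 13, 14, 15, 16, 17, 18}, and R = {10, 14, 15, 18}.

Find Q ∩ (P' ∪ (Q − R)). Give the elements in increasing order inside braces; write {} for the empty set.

{6, 7, 8, 11, 12, 13, 14, 15, 16, 17, 18}

P' = {6, 7, 11, 13, 14, 15, 18}
Q − R = {6, 7, 8, 11, 12, 13, 16, 17}
P' ∪ (Q − R) = {6, 7, 8, 11, 12, 13, 14, 15, 16, 17, 18}
Q ∩ (P' ∪ (Q − R)) = {6, 7, 8, 11, 12, 13, 14, 15, 16, 17, 18}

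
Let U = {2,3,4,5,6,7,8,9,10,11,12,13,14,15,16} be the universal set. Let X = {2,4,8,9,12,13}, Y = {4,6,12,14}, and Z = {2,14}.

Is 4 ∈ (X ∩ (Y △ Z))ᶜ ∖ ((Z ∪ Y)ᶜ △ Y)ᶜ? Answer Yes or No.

No

4 ∈ Y and 4 ∉ Z, so 4 ∈ Y △ Z
4 ∈ X and 4 ∈ (Y △ Z), so 4 ∈ X ∩ (Y △ Z)
4 ∉ (X ∩ (Y △ Z))ᶜ since 4 ∈ (X ∩ (Y △ Z))
4 ∉ Z and 4 ∈ Y, so 4 ∈ Z ∪ Y
4 ∉ (Z ∪ Y)ᶜ since 4 ∈ (Z ∪ Y)
4 ∉ (Z ∪ Y)ᶜ and 4 ∈ Y, so 4 ∈ (Z ∪ Y)ᶜ △ Y
4 ∉ ((Z ∪ Y)ᶜ △ Y)ᶜ since 4 ∈ ((Z ∪ Y)ᶜ △ Y)
4 ∉ (X ∩ (Y △ Z))ᶜ and 4 ∉ ((Z ∪ Y)ᶜ △ Y)ᶜ, so 4 ∉ (X ∩ (Y △ Z))ᶜ ∖ ((Z ∪ Y)ᶜ △ Y)ᶜ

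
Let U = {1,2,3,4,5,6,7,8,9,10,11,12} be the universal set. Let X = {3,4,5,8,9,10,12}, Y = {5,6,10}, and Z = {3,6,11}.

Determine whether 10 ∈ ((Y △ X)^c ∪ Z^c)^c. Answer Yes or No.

10 ∈ Y and 10 ∈ X, so 10 ∉ Y △ X
10 ∈ (Y △ X)^c since 10 ∉ (Y △ X)
10 ∉ Z, so 10 ∈ Z^c
10 ∈ (Y △ X)^c and 10 ∈ Z^c, so 10 ∈ (Y △ X)^c ∪ Z^c
10 ∉ ((Y △ X)^c ∪ Z^c)^c since 10 ∈ ((Y △ X)^c ∪ Z^c)

No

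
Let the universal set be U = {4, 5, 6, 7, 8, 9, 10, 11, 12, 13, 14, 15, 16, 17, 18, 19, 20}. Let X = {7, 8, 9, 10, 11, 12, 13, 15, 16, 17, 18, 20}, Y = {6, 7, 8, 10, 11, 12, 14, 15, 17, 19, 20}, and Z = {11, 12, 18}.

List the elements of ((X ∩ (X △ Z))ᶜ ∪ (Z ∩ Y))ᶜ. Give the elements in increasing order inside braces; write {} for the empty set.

{7, 8, 9, 10, 13, 15, 16, 17, 20}

X △ Z = {7, 8, 9, 10, 13, 15, 16, 17, 20}
X ∩ (X △ Z) = {7, 8, 9, 10, 13, 15, 16, 17, 20}
(X ∩ (X △ Z))ᶜ = {4, 5, 6, 11, 12, 14, 18, 19}
Z ∩ Y = {11, 12}
(X ∩ (X △ Z))ᶜ ∪ (Z ∩ Y) = {4, 5, 6, 11, 12, 14, 18, 19}
((X ∩ (X △ Z))ᶜ ∪ (Z ∩ Y))ᶜ = {7, 8, 9, 10, 13, 15, 16, 17, 20}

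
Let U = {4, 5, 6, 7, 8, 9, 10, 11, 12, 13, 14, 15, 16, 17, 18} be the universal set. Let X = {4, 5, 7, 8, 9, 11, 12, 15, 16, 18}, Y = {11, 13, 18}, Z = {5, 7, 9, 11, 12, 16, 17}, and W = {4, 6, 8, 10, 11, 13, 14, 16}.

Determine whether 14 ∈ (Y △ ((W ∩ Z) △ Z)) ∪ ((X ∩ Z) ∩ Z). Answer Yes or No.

No

14 ∈ W and 14 ∉ Z, so 14 ∉ W ∩ Z
14 ∉ (W ∩ Z) and 14 ∉ Z, so 14 ∉ (W ∩ Z) △ Z
14 ∉ Y and 14 ∉ ((W ∩ Z) △ Z), so 14 ∉ Y △ ((W ∩ Z) △ Z)
14 ∉ X and 14 ∉ Z, so 14 ∉ X ∩ Z
14 ∉ (X ∩ Z) and 14 ∉ Z, so 14 ∉ (X ∩ Z) ∩ Z
14 ∉ (Y △ ((W ∩ Z) △ Z)) and 14 ∉ ((X ∩ Z) ∩ Z), so 14 ∉ (Y △ ((W ∩ Z) △ Z)) ∪ ((X ∩ Z) ∩ Z)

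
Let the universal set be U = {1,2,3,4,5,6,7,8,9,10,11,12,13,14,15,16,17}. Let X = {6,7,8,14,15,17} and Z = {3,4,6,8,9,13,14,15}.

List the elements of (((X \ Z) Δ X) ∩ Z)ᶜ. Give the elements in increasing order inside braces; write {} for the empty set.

{1,2,3,4,5,7,9,10,11,12,13,16,17}

X \ Z = {7,17}
(X \ Z) Δ X = {6,8,14,15}
((X \ Z) Δ X) ∩ Z = {6,8,14,15}
(((X \ Z) Δ X) ∩ Z)ᶜ = {1,2,3,4,5,7,9,10,11,12,13,16,17}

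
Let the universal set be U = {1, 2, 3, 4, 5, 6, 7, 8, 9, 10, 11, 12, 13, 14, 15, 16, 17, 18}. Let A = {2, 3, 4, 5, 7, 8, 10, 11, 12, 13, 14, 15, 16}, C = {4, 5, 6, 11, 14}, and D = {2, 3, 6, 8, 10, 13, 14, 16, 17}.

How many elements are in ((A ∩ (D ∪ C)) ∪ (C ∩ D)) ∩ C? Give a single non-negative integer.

5

D ∪ C = {2, 3, 4, 5, 6, 8, 10, 11, 13, 14, 16, 17}
A ∩ (D ∪ C) = {2, 3, 4, 5, 8, 10, 11, 13, 14, 16}
C ∩ D = {6, 14}
(A ∩ (D ∪ C)) ∪ (C ∩ D) = {2, 3, 4, 5, 6, 8, 10, 11, 13, 14, 16}
((A ∩ (D ∪ C)) ∪ (C ∩ D)) ∩ C = {4, 5, 6, 11, 14}
|((A ∩ (D ∪ C)) ∪ (C ∩ D)) ∩ C| = 5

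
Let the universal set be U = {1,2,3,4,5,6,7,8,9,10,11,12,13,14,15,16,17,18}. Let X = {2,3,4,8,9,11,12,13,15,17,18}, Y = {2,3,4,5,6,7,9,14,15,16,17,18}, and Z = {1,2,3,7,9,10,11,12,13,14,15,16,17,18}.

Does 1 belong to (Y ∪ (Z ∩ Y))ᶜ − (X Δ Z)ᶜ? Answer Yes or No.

Yes

1 ∈ Z and 1 ∉ Y, so 1 ∉ Z ∩ Y
1 ∉ Y and 1 ∉ (Z ∩ Y), so 1 ∉ Y ∪ (Z ∩ Y)
1 ∈ (Y ∪ (Z ∩ Y))ᶜ since 1 ∉ (Y ∪ (Z ∩ Y))
1 ∉ X and 1 ∈ Z, so 1 ∈ X Δ Z
1 ∉ (X Δ Z)ᶜ since 1 ∈ (X Δ Z)
1 ∈ (Y ∪ (Z ∩ Y))ᶜ and 1 ∉ (X Δ Z)ᶜ, so 1 ∈ (Y ∪ (Z ∩ Y))ᶜ − (X Δ Z)ᶜ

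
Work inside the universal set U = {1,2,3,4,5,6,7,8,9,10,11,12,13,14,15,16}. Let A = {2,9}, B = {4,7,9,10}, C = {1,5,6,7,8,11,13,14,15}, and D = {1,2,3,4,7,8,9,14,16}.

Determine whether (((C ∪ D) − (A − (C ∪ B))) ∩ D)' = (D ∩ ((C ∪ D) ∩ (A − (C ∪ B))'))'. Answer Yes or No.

Yes

C ∪ D = {1,2,3,4,5,6,7,8,9,11,13,14,15,16}
C ∪ B = {1,4,5,6,7,8,9,10,11,13,14,15}
A − (C ∪ B) = {2}
(C ∪ D) − (A − (C ∪ B)) = {1,3,4,5,6,7,8,9,11,13,14,15,16}
((C ∪ D) − (A − (C ∪ B))) ∩ D = {1,3,4,7,8,9,14,16}
(((C ∪ D) − (A − (C ∪ B))) ∩ D)' = {2,5,6,10,11,12,13,15}
(A − (C ∪ B))' = {1,3,4,5,6,7,8,9,10,11,12,13,14,15,16}
(C ∪ D) ∩ (A − (C ∪ B))' = {1,3,4,5,6,7,8,9,11,13,14,15,16}
D ∩ ((C ∪ D) ∩ (A − (C ∪ B))') = {1,3,4,7,8,9,14,16}
(D ∩ ((C ∪ D) ∩ (A − (C ∪ B))'))' = {2,5,6,10,11,12,13,15}
Both equal {2,5,6,10,11,12,13,15}, so (((C ∪ D) − (A − (C ∪ B))) ∩ D)' = (D ∩ ((C ∪ D) ∩ (A − (C ∪ B))'))'.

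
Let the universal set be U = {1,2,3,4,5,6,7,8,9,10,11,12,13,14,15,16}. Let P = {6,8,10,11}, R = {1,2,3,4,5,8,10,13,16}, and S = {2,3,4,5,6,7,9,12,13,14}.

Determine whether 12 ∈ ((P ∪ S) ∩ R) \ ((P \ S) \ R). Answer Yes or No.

12 ∉ P and 12 ∈ S, so 12 ∈ P ∪ S
12 ∈ (P ∪ S) and 12 ∉ R, so 12 ∉ (P ∪ S) ∩ R
12 ∉ P and 12 ∈ S, so 12 ∉ P \ S
12 ∉ (P \ S) and 12 ∉ R, so 12 ∉ (P \ S) \ R
12 ∉ ((P ∪ S) ∩ R) and 12 ∉ ((P \ S) \ R), so 12 ∉ ((P ∪ S) ∩ R) \ ((P \ S) \ R)

No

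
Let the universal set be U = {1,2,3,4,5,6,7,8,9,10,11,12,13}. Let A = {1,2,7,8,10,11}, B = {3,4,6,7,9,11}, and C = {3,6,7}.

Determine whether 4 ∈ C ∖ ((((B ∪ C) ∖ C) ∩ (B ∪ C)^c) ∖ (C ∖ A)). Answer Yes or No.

No

4 ∈ B and 4 ∉ C, so 4 ∈ B ∪ C
4 ∈ (B ∪ C) and 4 ∉ C, so 4 ∈ (B ∪ C) ∖ C
4 ∈ B and 4 ∉ C, so 4 ∈ B ∪ C
4 ∉ (B ∪ C)^c since 4 ∈ (B ∪ C)
4 ∈ ((B ∪ C) ∖ C) and 4 ∉ (B ∪ C)^c, so 4 ∉ ((B ∪ C) ∖ C) ∩ (B ∪ C)^c
4 ∉ C and 4 ∉ A, so 4 ∉ C ∖ A
4 ∉ (((B ∪ C) ∖ C) ∩ (B ∪ C)^c) and 4 ∉ (C ∖ A), so 4 ∉ (((B ∪ C) ∖ C) ∩ (B ∪ C)^c) ∖ (C ∖ A)
4 ∉ C and 4 ∉ ((((B ∪ C) ∖ C) ∩ (B ∪ C)^c) ∖ (C ∖ A)), so 4 ∉ C ∖ ((((B ∪ C) ∖ C) ∩ (B ∪ C)^c) ∖ (C ∖ A))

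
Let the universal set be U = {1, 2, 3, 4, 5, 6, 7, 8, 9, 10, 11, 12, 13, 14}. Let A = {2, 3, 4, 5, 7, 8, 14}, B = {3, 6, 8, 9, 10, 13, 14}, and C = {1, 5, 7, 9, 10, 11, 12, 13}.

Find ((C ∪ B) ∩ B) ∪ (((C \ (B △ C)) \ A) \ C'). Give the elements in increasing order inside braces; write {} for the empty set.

{3, 6, 8, 9, 10, 13, 14}

C ∪ B = {1, 3, 5, 6, 7, 8, 9, 10, 11, 12, 13, 14}
(C ∪ B) ∩ B = {3, 6, 8, 9, 10, 13, 14}
B △ C = {1, 3, 5, 6, 7, 8, 11, 12, 14}
C \ (B △ C) = {9, 10, 13}
(C \ (B △ C)) \ A = {9, 10, 13}
C' = {2, 3, 4, 6, 8, 14}
((C \ (B △ C)) \ A) \ C' = {9, 10, 13}
((C ∪ B) ∩ B) ∪ (((C \ (B △ C)) \ A) \ C') = {3, 6, 8, 9, 10, 13, 14}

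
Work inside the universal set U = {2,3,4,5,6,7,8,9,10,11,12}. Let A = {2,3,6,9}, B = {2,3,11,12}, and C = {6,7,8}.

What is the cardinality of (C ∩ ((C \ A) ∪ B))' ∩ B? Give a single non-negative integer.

4

C \ A = {7,8}
(C \ A) ∪ B = {2,3,7,8,11,12}
C ∩ ((C \ A) ∪ B) = {7,8}
(C ∩ ((C \ A) ∪ B))' = {2,3,4,5,6,9,10,11,12}
(C ∩ ((C \ A) ∪ B))' ∩ B = {2,3,11,12}
|(C ∩ ((C \ A) ∪ B))' ∩ B| = 4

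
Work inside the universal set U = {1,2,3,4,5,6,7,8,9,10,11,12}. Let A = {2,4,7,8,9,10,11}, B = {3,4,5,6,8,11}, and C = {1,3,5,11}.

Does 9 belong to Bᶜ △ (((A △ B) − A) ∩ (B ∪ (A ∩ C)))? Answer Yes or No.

Yes

9 ∉ B, so 9 ∈ Bᶜ
9 ∈ A and 9 ∉ B, so 9 ∈ A △ B
9 ∈ (A △ B) and 9 ∈ A, so 9 ∉ (A △ B) − A
9 ∈ A and 9 ∉ C, so 9 ∉ A ∩ C
9 ∉ B and 9 ∉ (A ∩ C), so 9 ∉ B ∪ (A ∩ C)
9 ∉ ((A △ B) − A) and 9 ∉ (B ∪ (A ∩ C)), so 9 ∉ ((A △ B) − A) ∩ (B ∪ (A ∩ C))
9 ∈ Bᶜ and 9 ∉ (((A △ B) − A) ∩ (B ∪ (A ∩ C))), so 9 ∈ Bᶜ △ (((A △ B) − A) ∩ (B ∪ (A ∩ C)))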